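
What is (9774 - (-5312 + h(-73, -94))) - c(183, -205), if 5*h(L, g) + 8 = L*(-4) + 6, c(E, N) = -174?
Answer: 15202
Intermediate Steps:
h(L, g) = -⅖ - 4*L/5 (h(L, g) = -8/5 + (L*(-4) + 6)/5 = -8/5 + (-4*L + 6)/5 = -8/5 + (6 - 4*L)/5 = -8/5 + (6/5 - 4*L/5) = -⅖ - 4*L/5)
(9774 - (-5312 + h(-73, -94))) - c(183, -205) = (9774 - (-5312 + (-⅖ - ⅘*(-73)))) - 1*(-174) = (9774 - (-5312 + (-⅖ + 292/5))) + 174 = (9774 - (-5312 + 58)) + 174 = (9774 - 1*(-5254)) + 174 = (9774 + 5254) + 174 = 15028 + 174 = 15202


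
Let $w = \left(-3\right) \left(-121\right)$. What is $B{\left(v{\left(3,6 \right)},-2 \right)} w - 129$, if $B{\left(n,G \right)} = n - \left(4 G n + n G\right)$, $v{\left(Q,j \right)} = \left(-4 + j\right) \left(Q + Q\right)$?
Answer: $47787$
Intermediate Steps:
$v{\left(Q,j \right)} = 2 Q \left(-4 + j\right)$ ($v{\left(Q,j \right)} = \left(-4 + j\right) 2 Q = 2 Q \left(-4 + j\right)$)
$B{\left(n,G \right)} = n - 5 G n$ ($B{\left(n,G \right)} = n - \left(4 G n + G n\right) = n - 5 G n$)
$w = 363$
$B{\left(v{\left(3,6 \right)},-2 \right)} w - 129 = 2 \cdot 3 \left(-4 + 6\right) \left(1 - -10\right) 363 - 129 = 2 \cdot 3 \cdot 2 \left(1 + 10\right) 363 - 129 = 12 \cdot 11 \cdot 363 - 129 = 132 \cdot 363 - 129 = 47916 - 129 = 47787$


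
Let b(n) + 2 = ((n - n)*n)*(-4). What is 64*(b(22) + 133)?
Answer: 8384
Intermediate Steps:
b(n) = -2 (b(n) = -2 + ((n - n)*n)*(-4) = -2 + (0*n)*(-4) = -2 + 0*(-4) = -2 + 0 = -2)
64*(b(22) + 133) = 64*(-2 + 133) = 64*131 = 8384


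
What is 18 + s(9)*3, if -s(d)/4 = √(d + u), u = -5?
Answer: -6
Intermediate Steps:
s(d) = -4*√(-5 + d) (s(d) = -4*√(d - 5) = -4*√(-5 + d))
18 + s(9)*3 = 18 - 4*√(-5 + 9)*3 = 18 - 4*√4*3 = 18 - 4*2*3 = 18 - 8*3 = 18 - 24 = -6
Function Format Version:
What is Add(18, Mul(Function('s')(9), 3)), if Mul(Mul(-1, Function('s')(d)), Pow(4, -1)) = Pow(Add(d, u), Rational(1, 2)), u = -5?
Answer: -6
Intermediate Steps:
Function('s')(d) = Mul(-4, Pow(Add(-5, d), Rational(1, 2))) (Function('s')(d) = Mul(-4, Pow(Add(d, -5), Rational(1, 2))) = Mul(-4, Pow(Add(-5, d), Rational(1, 2))))
Add(18, Mul(Function('s')(9), 3)) = Add(18, Mul(Mul(-4, Pow(Add(-5, 9), Rational(1, 2))), 3)) = Add(18, Mul(Mul(-4, Pow(4, Rational(1, 2))), 3)) = Add(18, Mul(Mul(-4, 2), 3)) = Add(18, Mul(-8, 3)) = Add(18, -24) = -6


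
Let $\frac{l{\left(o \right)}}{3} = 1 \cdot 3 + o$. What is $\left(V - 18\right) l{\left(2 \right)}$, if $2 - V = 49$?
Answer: $-975$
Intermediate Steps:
$V = -47$ ($V = 2 - 49 = -47$)
$l{\left(o \right)} = 9 + 3 o$ ($l{\left(o \right)} = 3 \left(1 \cdot 3 + o\right) = 3 \left(3 + o\right) = 9 + 3 o$)
$\left(V - 18\right) l{\left(2 \right)} = \left(-47 - 18\right) \left(9 + 3 \cdot 2\right) = \left(-47 + \left(-41 + 23\right)\right) \left(9 + 6\right) = \left(-47 - 18\right) 15 = \left(-65\right) 15 = -975$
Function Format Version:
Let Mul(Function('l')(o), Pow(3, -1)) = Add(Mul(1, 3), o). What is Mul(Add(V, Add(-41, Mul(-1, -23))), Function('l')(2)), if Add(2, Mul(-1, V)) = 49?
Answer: -975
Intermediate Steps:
V = -47 (V = Add(2, Mul(-1, 49)) = Add(2, -49) = -47)
Function('l')(o) = Add(9, Mul(3, o)) (Function('l')(o) = Mul(3, Add(Mul(1, 3), o)) = Mul(3, Add(3, o)) = Add(9, Mul(3, o)))
Mul(Add(V, Add(-41, Mul(-1, -23))), Function('l')(2)) = Mul(Add(-47, Add(-41, Mul(-1, -23))), Add(9, Mul(3, 2))) = Mul(Add(-47, Add(-41, 23)), Add(9, 6)) = Mul(Add(-47, -18), 15) = Mul(-65, 15) = -975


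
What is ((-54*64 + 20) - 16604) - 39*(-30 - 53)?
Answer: -16803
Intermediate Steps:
((-54*64 + 20) - 16604) - 39*(-30 - 53) = ((-3456 + 20) - 16604) - 39*(-83) = (-3436 - 16604) + 3237 = -20040 + 3237 = -16803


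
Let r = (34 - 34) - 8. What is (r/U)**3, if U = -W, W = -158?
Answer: -64/493039 ≈ -0.00012981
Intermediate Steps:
r = -8 (r = 0 - 8 = -8)
U = 158 (U = -1*(-158) = 158)
(r/U)**3 = (-8/158)**3 = (-8*1/158)**3 = (-4/79)**3 = -64/493039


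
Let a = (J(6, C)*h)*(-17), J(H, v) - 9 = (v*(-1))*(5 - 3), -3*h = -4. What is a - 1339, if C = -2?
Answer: -4901/3 ≈ -1633.7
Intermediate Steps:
h = 4/3 (h = -1/3*(-4) = 4/3 ≈ 1.3333)
J(H, v) = 9 - 2*v (J(H, v) = 9 + (v*(-1))*(5 - 3) = 9 - v*2 = 9 - 2*v)
a = -884/3 (a = ((9 - 2*(-2))*(4/3))*(-17) = ((9 + 4)*(4/3))*(-17) = (13*(4/3))*(-17) = (52/3)*(-17) = -884/3 ≈ -294.67)
a - 1339 = -884/3 - 1339 = -4901/3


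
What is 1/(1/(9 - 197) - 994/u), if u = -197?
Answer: 37036/186675 ≈ 0.19840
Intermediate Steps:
1/(1/(9 - 197) - 994/u) = 1/(1/(9 - 197) - 994/(-197)) = 1/(1/(-188) - 994*(-1/197)) = 1/(-1/188 + 994/197) = 1/(186675/37036) = 37036/186675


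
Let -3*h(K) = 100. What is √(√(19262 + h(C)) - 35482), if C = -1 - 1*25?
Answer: √(-319338 + 3*√173058)/3 ≈ 188.0*I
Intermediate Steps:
C = -26 (C = -1 - 25 = -26)
h(K) = -100/3 (h(K) = -⅓*100 = -100/3)
√(√(19262 + h(C)) - 35482) = √(√(19262 - 100/3) - 35482) = √(√(57686/3) - 35482) = √(√173058/3 - 35482) = √(-35482 + √173058/3)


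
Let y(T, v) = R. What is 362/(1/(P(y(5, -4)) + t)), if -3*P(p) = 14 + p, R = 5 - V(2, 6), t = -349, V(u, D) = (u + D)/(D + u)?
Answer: -128510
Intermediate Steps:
V(u, D) = 1 (V(u, D) = (D + u)/(D + u) = 1)
R = 4 (R = 5 - 1*1 = 5 - 1 = 4)
y(T, v) = 4
P(p) = -14/3 - p/3 (P(p) = -(14 + p)/3 = -14/3 - p/3)
362/(1/(P(y(5, -4)) + t)) = 362/(1/((-14/3 - ⅓*4) - 349)) = 362/(1/((-14/3 - 4/3) - 349)) = 362/(1/(-6 - 349)) = 362/(1/(-355)) = 362/(-1/355) = 362*(-355) = -128510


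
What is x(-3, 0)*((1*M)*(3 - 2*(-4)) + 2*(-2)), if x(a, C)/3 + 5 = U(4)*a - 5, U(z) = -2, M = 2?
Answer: -216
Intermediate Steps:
x(a, C) = -30 - 6*a (x(a, C) = -15 + 3*(-2*a - 5) = -15 + 3*(-5 - 2*a) = -15 + (-15 - 6*a) = -30 - 6*a)
x(-3, 0)*((1*M)*(3 - 2*(-4)) + 2*(-2)) = (-30 - 6*(-3))*((1*2)*(3 - 2*(-4)) + 2*(-2)) = (-30 + 18)*(2*(3 + 8) - 4) = -12*(2*11 - 4) = -12*(22 - 4) = -12*18 = -216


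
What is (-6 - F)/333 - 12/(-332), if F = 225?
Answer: -6058/9213 ≈ -0.65755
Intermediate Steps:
(-6 - F)/333 - 12/(-332) = (-6 - 1*225)/333 - 12/(-332) = (-6 - 225)*(1/333) - 12*(-1/332) = -231*1/333 + 3/83 = -77/111 + 3/83 = -6058/9213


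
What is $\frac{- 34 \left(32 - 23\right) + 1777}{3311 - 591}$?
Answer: $\frac{1471}{2720} \approx 0.54081$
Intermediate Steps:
$\frac{- 34 \left(32 - 23\right) + 1777}{3311 - 591} = \frac{\left(-34\right) 9 + 1777}{2720} = \left(-306 + 1777\right) \frac{1}{2720} = 1471 \cdot \frac{1}{2720} = \frac{1471}{2720}$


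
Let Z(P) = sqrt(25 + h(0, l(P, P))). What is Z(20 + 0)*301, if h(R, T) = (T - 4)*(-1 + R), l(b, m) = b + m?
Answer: 301*I*sqrt(11) ≈ 998.3*I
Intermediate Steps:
h(R, T) = (-1 + R)*(-4 + T) (h(R, T) = (-4 + T)*(-1 + R) = (-1 + R)*(-4 + T))
Z(P) = sqrt(29 - 2*P) (Z(P) = sqrt(25 + (4 - (P + P) - 4*0 + 0*(P + P))) = sqrt(25 + (4 - 2*P + 0 + 0*(2*P))) = sqrt(25 + (4 - 2*P + 0 + 0)) = sqrt(25 + (4 - 2*P)) = sqrt(29 - 2*P))
Z(20 + 0)*301 = sqrt(29 - 2*(20 + 0))*301 = sqrt(29 - 2*20)*301 = sqrt(29 - 40)*301 = sqrt(-11)*301 = (I*sqrt(11))*301 = 301*I*sqrt(11)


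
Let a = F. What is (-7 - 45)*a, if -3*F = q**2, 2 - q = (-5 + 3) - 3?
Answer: 2548/3 ≈ 849.33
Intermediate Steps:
q = 7 (q = 2 - ((-5 + 3) - 3) = 2 - (-2 - 3) = 2 - 1*(-5) = 2 + 5 = 7)
F = -49/3 (F = -1/3*7**2 = -1/3*49 = -49/3 ≈ -16.333)
a = -49/3 ≈ -16.333
(-7 - 45)*a = (-7 - 45)*(-49/3) = -52*(-49/3) = 2548/3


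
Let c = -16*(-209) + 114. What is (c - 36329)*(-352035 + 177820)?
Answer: 5726621265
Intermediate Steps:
c = 3458 (c = 3344 + 114 = 3458)
(c - 36329)*(-352035 + 177820) = (3458 - 36329)*(-352035 + 177820) = -32871*(-174215) = 5726621265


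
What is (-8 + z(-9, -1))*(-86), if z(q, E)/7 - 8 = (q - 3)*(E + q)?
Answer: -76368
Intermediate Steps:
z(q, E) = 56 + 7*(-3 + q)*(E + q) (z(q, E) = 56 + 7*((q - 3)*(E + q)) = 56 + 7*((-3 + q)*(E + q)) = 56 + 7*(-3 + q)*(E + q))
(-8 + z(-9, -1))*(-86) = (-8 + (56 - 21*(-1) - 21*(-9) + 7*(-9)**2 + 7*(-1)*(-9)))*(-86) = (-8 + (56 + 21 + 189 + 7*81 + 63))*(-86) = (-8 + (56 + 21 + 189 + 567 + 63))*(-86) = (-8 + 896)*(-86) = 888*(-86) = -76368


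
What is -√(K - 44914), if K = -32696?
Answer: -I*√77610 ≈ -278.59*I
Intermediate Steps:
-√(K - 44914) = -√(-32696 - 44914) = -√(-77610) = -I*√77610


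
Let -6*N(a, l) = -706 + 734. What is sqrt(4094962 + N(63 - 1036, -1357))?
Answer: 2*sqrt(9213654)/3 ≈ 2023.6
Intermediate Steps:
N(a, l) = -14/3 (N(a, l) = -(-706 + 734)/6 = -1/6*28 = -14/3)
sqrt(4094962 + N(63 - 1036, -1357)) = sqrt(4094962 - 14/3) = sqrt(12284872/3) = 2*sqrt(9213654)/3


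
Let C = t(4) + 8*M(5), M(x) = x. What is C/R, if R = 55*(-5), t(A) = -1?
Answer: -39/275 ≈ -0.14182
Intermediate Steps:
R = -275
C = 39 (C = -1 + 8*5 = -1 + 40 = 39)
C/R = 39/(-275) = 39*(-1/275) = -39/275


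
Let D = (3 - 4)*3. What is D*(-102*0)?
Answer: 0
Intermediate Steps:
D = -3 (D = -1*3 = -3)
D*(-102*0) = -(-306)*0 = -3*0 = 0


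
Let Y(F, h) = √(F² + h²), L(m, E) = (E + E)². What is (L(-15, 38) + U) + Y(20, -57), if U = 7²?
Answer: 5825 + √3649 ≈ 5885.4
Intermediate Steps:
L(m, E) = 4*E² (L(m, E) = (2*E)² = 4*E²)
U = 49
(L(-15, 38) + U) + Y(20, -57) = (4*38² + 49) + √(20² + (-57)²) = (4*1444 + 49) + √(400 + 3249) = (5776 + 49) + √3649 = 5825 + √3649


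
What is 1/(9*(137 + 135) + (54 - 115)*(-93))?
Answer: 1/8121 ≈ 0.00012314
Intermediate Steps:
1/(9*(137 + 135) + (54 - 115)*(-93)) = 1/(9*272 - 61*(-93)) = 1/(2448 + 5673) = 1/8121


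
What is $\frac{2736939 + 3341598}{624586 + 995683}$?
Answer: $\frac{6078537}{1620269} \approx 3.7516$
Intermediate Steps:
$\frac{2736939 + 3341598}{624586 + 995683} = \frac{6078537}{1620269}$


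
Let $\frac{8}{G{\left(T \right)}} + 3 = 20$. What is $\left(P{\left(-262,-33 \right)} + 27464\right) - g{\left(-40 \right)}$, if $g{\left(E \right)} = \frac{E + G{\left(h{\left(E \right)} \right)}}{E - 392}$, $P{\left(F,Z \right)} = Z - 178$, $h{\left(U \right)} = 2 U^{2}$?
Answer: $\frac{4169695}{153} \approx 27253.0$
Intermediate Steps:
$P{\left(F,Z \right)} = -178 + Z$
$G{\left(T \right)} = \frac{8}{17}$ ($G{\left(T \right)} = \frac{8}{-3 + 20} = \frac{8}{17}$)
$g{\left(E \right)} = \frac{\frac{8}{17} + E}{-392 + E}$ ($g{\left(E \right)} = \frac{E + \frac{8}{17}}{E - 392} = \frac{\frac{8}{17} + E}{-392 + E}$)
$\left(P{\left(-262,-33 \right)} + 27464\right) - g{\left(-40 \right)} = \left(\left(-178 - 33\right) + 27464\right) - \frac{\frac{8}{17} - 40}{-392 - 40} = \left(-211 + 27464\right) - \frac{1}{-432} \left(- \frac{672}{17}\right) = 27253 - \left(- \frac{1}{432}\right) \left(- \frac{672}{17}\right) = 27253 - \frac{14}{153} = \frac{4169695}{153}$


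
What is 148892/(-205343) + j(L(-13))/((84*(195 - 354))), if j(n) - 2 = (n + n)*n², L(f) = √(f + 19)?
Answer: -994506119/1371280554 - √6/1113 ≈ -0.72744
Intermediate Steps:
L(f) = √(19 + f)
j(n) = 2 + 2*n³ (j(n) = 2 + (n + n)*n² = 2 + (2*n)*n² = 2 + 2*n³)
148892/(-205343) + j(L(-13))/((84*(195 - 354))) = 148892/(-205343) + (2 + 2*(√(19 - 13))³)/((84*(195 - 354))) = 148892*(-1/205343) + (2 + 2*(√6)³)/((84*(-159))) = -148892/205343 + (2 + 2*(6*√6))/(-13356) = -148892/205343 + (2 + 12*√6)*(-1/13356) = -148892/205343 + (-1/6678 - √6/1113) = -994506119/1371280554 - √6/1113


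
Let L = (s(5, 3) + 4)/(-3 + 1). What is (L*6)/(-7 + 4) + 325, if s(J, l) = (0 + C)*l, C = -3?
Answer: 320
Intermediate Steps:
s(J, l) = -3*l (s(J, l) = (0 - 3)*l = -3*l)
L = 5/2 (L = (-3*3 + 4)/(-3 + 1) = (-9 + 4)/(-2) = -5*(-½) = 5/2 ≈ 2.5000)
(L*6)/(-7 + 4) + 325 = ((5/2)*6)/(-7 + 4) + 325 = 15/(-3) + 325 = 15*(-⅓) + 325 = -5 + 325 = 320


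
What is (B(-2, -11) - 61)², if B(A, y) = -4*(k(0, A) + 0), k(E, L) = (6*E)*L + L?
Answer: 2809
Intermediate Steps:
k(E, L) = L + 6*E*L (k(E, L) = 6*E*L + L = L + 6*E*L)
B(A, y) = -4*A (B(A, y) = -4*(A*(1 + 6*0) + 0) = -4*(A*(1 + 0) + 0) = -4*(A*1 + 0) = -4*(A + 0) = -4*A)
(B(-2, -11) - 61)² = (-4*(-2) - 61)² = (8 - 61)² = (-53)² = 2809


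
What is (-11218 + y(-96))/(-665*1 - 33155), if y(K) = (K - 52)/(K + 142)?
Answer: 64522/194465 ≈ 0.33179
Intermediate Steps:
y(K) = (-52 + K)/(142 + K)
(-11218 + y(-96))/(-665*1 - 33155) = (-11218 + (-52 - 96)/(142 - 96))/(-665*1 - 33155) = (-11218 - 148/46)/(-665 - 33155) = (-11218 + (1/46)*(-148))/(-33820) = (-11218 - 74/23)*(-1/33820) = -258088/23*(-1/33820) = 64522/194465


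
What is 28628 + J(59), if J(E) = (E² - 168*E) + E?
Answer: 22256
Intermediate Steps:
J(E) = E² - 167*E
28628 + J(59) = 28628 + 59*(-167 + 59) = 28628 + 59*(-108) = 28628 - 6372 = 22256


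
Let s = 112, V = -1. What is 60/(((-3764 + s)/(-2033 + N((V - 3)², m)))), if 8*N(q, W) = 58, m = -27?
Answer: 121545/3652 ≈ 33.282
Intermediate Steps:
N(q, W) = 29/4 (N(q, W) = (⅛)*58 = 29/4)
60/(((-3764 + s)/(-2033 + N((V - 3)², m)))) = 60/(((-3764 + 112)/(-2033 + 29/4))) = 60/((-3652/(-8103/4))) = 60/((-3652*(-4/8103))) = 60/(14608/8103) = 60*(8103/14608) = 121545/3652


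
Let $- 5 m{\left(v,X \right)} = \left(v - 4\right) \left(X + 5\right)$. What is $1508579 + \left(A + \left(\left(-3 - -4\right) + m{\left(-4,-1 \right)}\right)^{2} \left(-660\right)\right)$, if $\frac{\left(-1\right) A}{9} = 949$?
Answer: $\frac{7319482}{5} \approx 1.4639 \cdot 10^{6}$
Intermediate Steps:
$A = -8541$ ($A = \left(-9\right) 949 = -8541$)
$m{\left(v,X \right)} = - \frac{\left(-4 + v\right) \left(5 + X\right)}{5}$ ($m{\left(v,X \right)} = - \frac{\left(v - 4\right) \left(X + 5\right)}{5} = - \frac{\left(-4 + v\right) \left(5 + X\right)}{5}$)
$1508579 + \left(A + \left(\left(-3 - -4\right) + m{\left(-4,-1 \right)}\right)^{2} \left(-660\right)\right) = 1508579 + \left(-8541 + \left(\left(-3 - -4\right) + \left(4 - -4 + \frac{4}{5} \left(-1\right) - \left(- \frac{1}{5}\right) \left(-4\right)\right)\right)^{2} \left(-660\right)\right) = 1508579 + \left(-8541 + \left(\left(-3 + 4\right) + \left(4 + 4 - \frac{4}{5} - \frac{4}{5}\right)\right)^{2} \left(-660\right)\right) = 1508579 + \left(-8541 + \left(1 + \frac{32}{5}\right)^{2} \left(-660\right)\right) = 1508579 + \left(-8541 + \left(\frac{37}{5}\right)^{2} \left(-660\right)\right) = 1508579 + \left(-8541 + \frac{1369}{25} \left(-660\right)\right) = 1508579 - \frac{223413}{5} = \frac{7319482}{5}$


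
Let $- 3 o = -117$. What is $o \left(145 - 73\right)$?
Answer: $2808$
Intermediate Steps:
$o = 39$ ($o = \left(- \frac{1}{3}\right) \left(-117\right) = 39$)
$o \left(145 - 73\right) = 39 \left(145 - 73\right) = 39 \cdot 72 = 2808$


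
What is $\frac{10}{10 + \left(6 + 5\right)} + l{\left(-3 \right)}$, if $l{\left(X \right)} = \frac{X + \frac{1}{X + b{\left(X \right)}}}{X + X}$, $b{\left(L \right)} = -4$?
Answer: $1$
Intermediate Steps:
$l{\left(X \right)} = \frac{X + \frac{1}{-4 + X}}{2 X}$ ($l{\left(X \right)} = \frac{X + \frac{1}{X - 4}}{X + X} = \frac{X + \frac{1}{-4 + X}}{2 X}$)
$\frac{10}{10 + \left(6 + 5\right)} + l{\left(-3 \right)} = \frac{10}{10 + \left(6 + 5\right)} + \frac{1 + \left(-3\right)^{2} - -12}{2 \left(-3\right) \left(-4 - 3\right)} = \frac{10}{10 + 11} + \frac{1}{2} \left(- \frac{1}{3}\right) \frac{1}{-7} \left(1 + 9 + 12\right) = \frac{10}{21} + \frac{1}{2} \left(- \frac{1}{3}\right) \left(- \frac{1}{7}\right) 22 = 10 \cdot \frac{1}{21} + \frac{11}{21} = \frac{10}{21} + \frac{11}{21} = 1$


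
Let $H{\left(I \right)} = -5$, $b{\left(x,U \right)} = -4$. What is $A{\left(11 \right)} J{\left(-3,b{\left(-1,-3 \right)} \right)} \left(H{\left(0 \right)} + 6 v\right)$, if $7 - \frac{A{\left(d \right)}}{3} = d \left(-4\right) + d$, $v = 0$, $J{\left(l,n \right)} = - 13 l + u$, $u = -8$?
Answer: $-18600$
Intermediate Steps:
$J{\left(l,n \right)} = -8 - 13 l$ ($J{\left(l,n \right)} = - 13 l - 8 = -8 - 13 l$)
$A{\left(d \right)} = 21 + 9 d$ ($A{\left(d \right)} = 21 - 3 \left(d \left(-4\right) + d\right) = 21 - 3 \left(- 4 d + d\right) = 21 - 3 \left(- 3 d\right) = 21 + 9 d$)
$A{\left(11 \right)} J{\left(-3,b{\left(-1,-3 \right)} \right)} \left(H{\left(0 \right)} + 6 v\right) = \left(21 + 9 \cdot 11\right) \left(-8 - -39\right) \left(-5 + 6 \cdot 0\right) = \left(21 + 99\right) \left(-8 + 39\right) \left(-5 + 0\right) = 120 \cdot 31 \left(-5\right) = 3720 \left(-5\right) = -18600$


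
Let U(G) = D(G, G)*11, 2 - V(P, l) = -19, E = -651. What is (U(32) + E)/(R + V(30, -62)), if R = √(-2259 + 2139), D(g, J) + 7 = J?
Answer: -2632/187 + 752*I*√30/561 ≈ -14.075 + 7.342*I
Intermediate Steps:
D(g, J) = -7 + J
V(P, l) = 21 (V(P, l) = 2 - 1*(-19) = 2 + 19 = 21)
R = 2*I*√30 (R = √(-120) = 2*I*√30 ≈ 10.954*I)
U(G) = -77 + 11*G (U(G) = (-7 + G)*11 = -77 + 11*G)
(U(32) + E)/(R + V(30, -62)) = ((-77 + 11*32) - 651)/(2*I*√30 + 21) = ((-77 + 352) - 651)/(21 + 2*I*√30) = (275 - 651)/(21 + 2*I*√30) = -376/(21 + 2*I*√30)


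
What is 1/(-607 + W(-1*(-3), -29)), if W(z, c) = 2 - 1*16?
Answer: -1/621 ≈ -0.0016103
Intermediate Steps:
W(z, c) = -14 (W(z, c) = 2 - 16 = -14)
1/(-607 + W(-1*(-3), -29)) = 1/(-607 - 14) = 1/(-621) = -1/621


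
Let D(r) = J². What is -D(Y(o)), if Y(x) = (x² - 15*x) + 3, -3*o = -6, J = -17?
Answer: -289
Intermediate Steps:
o = 2 (o = -⅓*(-6) = 2)
Y(x) = 3 + x² - 15*x
D(r) = 289 (D(r) = (-17)² = 289)
-D(Y(o)) = -1*289 = -289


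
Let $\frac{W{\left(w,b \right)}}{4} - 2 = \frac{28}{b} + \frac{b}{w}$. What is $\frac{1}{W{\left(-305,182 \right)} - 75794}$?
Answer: $- \frac{3965}{300498514} \approx -1.3195 \cdot 10^{-5}$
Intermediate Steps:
$W{\left(w,b \right)} = 8 + \frac{112}{b} + \frac{4 b}{w}$ ($W{\left(w,b \right)} = 8 + 4 \left(\frac{28}{b} + \frac{b}{w}\right) = 8 + \left(\frac{112}{b} + \frac{4 b}{w}\right) = 8 + \frac{112}{b} + \frac{4 b}{w}$)
$\frac{1}{W{\left(-305,182 \right)} - 75794} = \frac{1}{\left(8 + \frac{112}{182} + 4 \cdot 182 \frac{1}{-305}\right) - 75794} = \frac{1}{\left(8 + 112 \cdot \frac{1}{182} + 4 \cdot 182 \left(- \frac{1}{305}\right)\right) - 75794} = \frac{1}{\left(8 + \frac{8}{13} - \frac{728}{305}\right) - 75794} = \frac{1}{\frac{24696}{3965} - 75794} = \frac{1}{- \frac{300498514}{3965}} = - \frac{3965}{300498514}$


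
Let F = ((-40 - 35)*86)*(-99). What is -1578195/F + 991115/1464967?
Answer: -867765949/483439110 ≈ -1.7950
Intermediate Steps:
F = 638550 (F = -75*86*(-99) = -6450*(-99) = 638550)
-1578195/F + 991115/1464967 = -1578195/638550 + 991115/1464967 = -1578195*1/638550 + 991115*(1/1464967) = -35071/14190 + 991115/1464967 = -867765949/483439110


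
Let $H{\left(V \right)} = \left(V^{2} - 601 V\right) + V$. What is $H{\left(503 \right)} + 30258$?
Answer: $-18533$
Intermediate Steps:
$H{\left(V \right)} = V^{2} - 600 V$
$H{\left(503 \right)} + 30258 = 503 \left(-600 + 503\right) + 30258 = 503 \left(-97\right) + 30258 = -48791 + 30258 = -18533$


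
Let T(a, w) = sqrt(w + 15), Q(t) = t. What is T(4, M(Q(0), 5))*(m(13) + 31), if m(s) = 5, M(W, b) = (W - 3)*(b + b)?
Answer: 36*I*sqrt(15) ≈ 139.43*I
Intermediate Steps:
M(W, b) = 2*b*(-3 + W) (M(W, b) = (-3 + W)*(2*b) = 2*b*(-3 + W))
T(a, w) = sqrt(15 + w)
T(4, M(Q(0), 5))*(m(13) + 31) = sqrt(15 + 2*5*(-3 + 0))*(5 + 31) = sqrt(15 + 2*5*(-3))*36 = sqrt(15 - 30)*36 = sqrt(-15)*36 = (I*sqrt(15))*36 = 36*I*sqrt(15)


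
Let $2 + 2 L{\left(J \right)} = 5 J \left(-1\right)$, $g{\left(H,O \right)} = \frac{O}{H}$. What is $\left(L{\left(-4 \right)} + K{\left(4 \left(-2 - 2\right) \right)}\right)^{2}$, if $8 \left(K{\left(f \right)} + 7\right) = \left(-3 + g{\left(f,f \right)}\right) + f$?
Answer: $\frac{1}{16} \approx 0.0625$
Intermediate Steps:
$K{\left(f \right)} = - \frac{29}{4} + \frac{f}{8}$ ($K{\left(f \right)} = -7 + \frac{\left(-3 + \frac{f}{f}\right) + f}{8} = -7 + \frac{\left(-3 + 1\right) + f}{8} = -7 + \frac{-2 + f}{8} = -7 + \left(- \frac{1}{4} + \frac{f}{8}\right) = - \frac{29}{4} + \frac{f}{8}$)
$L{\left(J \right)} = -1 - \frac{5 J}{2}$ ($L{\left(J \right)} = -1 + \frac{5 J \left(-1\right)}{2} = -1 + \frac{\left(-5\right) J}{2} = -1 - \frac{5 J}{2}$)
$\left(L{\left(-4 \right)} + K{\left(4 \left(-2 - 2\right) \right)}\right)^{2} = \left(\left(-1 - -10\right) - \left(\frac{29}{4} - \frac{4 \left(-2 - 2\right)}{8}\right)\right)^{2} = \left(\left(-1 + 10\right) - \left(\frac{29}{4} - \frac{4 \left(-4\right)}{8}\right)\right)^{2} = \left(9 + \left(- \frac{29}{4} + \frac{1}{8} \left(-16\right)\right)\right)^{2} = \left(9 - \frac{37}{4}\right)^{2} = \left(- \frac{1}{4}\right)^{2} = \frac{1}{16}$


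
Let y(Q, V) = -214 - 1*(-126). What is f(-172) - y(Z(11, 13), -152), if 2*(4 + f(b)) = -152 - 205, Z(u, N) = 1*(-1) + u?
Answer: -189/2 ≈ -94.500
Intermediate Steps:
Z(u, N) = -1 + u
f(b) = -365/2 (f(b) = -4 + (-152 - 205)/2 = -4 + (½)*(-357) = -4 - 357/2 = -365/2)
y(Q, V) = -88 (y(Q, V) = -214 + 126 = -88)
f(-172) - y(Z(11, 13), -152) = -365/2 - 1*(-88) = -365/2 + 88 = -189/2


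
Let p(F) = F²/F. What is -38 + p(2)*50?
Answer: 62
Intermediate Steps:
p(F) = F
-38 + p(2)*50 = -38 + 2*50 = -38 + 100 = 62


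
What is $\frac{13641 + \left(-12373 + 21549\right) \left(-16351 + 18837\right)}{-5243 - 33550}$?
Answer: $- \frac{22825177}{38793} \approx -588.38$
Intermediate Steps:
$\frac{13641 + \left(-12373 + 21549\right) \left(-16351 + 18837\right)}{-5243 - 33550} = \frac{13641 + 9176 \cdot 2486}{-5243 - 33550} = \frac{13641 + 22811536}{-5243 - 33550} = \frac{22825177}{-38793} = 22825177 \left(- \frac{1}{38793}\right) = - \frac{22825177}{38793}$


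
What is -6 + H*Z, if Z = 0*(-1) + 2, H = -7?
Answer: -20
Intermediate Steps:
Z = 2 (Z = 0 + 2 = 2)
-6 + H*Z = -6 - 7*2 = -6 - 14 = -20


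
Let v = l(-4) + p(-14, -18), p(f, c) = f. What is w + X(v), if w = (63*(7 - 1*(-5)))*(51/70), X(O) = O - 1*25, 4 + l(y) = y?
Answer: 2519/5 ≈ 503.80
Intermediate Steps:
l(y) = -4 + y
v = -22 (v = (-4 - 4) - 14 = -8 - 14 = -22)
X(O) = -25 + O (X(O) = O - 25 = -25 + O)
w = 2754/5 (w = (63*(7 + 5))*(51*(1/70)) = (63*12)*(51/70) = 756*(51/70) = 2754/5 ≈ 550.80)
w + X(v) = 2754/5 + (-25 - 22) = 2754/5 - 47 = 2519/5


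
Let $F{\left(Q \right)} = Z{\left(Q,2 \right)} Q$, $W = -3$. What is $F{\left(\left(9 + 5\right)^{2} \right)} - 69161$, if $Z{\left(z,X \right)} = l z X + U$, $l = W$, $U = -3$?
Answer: $-300245$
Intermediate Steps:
$l = -3$
$Z{\left(z,X \right)} = -3 - 3 X z$ ($Z{\left(z,X \right)} = - 3 z X - 3 = - 3 X z - 3 = -3 - 3 X z$)
$F{\left(Q \right)} = Q \left(-3 - 6 Q\right)$ ($F{\left(Q \right)} = \left(-3 - 6 Q\right) Q = Q \left(-3 - 6 Q\right)$)
$F{\left(\left(9 + 5\right)^{2} \right)} - 69161 = - 3 \left(9 + 5\right)^{2} \left(1 + 2 \left(9 + 5\right)^{2}\right) - 69161 = - 3 \cdot 14^{2} \left(1 + 2 \cdot 14^{2}\right) - 69161 = \left(-3\right) 196 \left(1 + 2 \cdot 196\right) - 69161 = \left(-3\right) 196 \left(1 + 392\right) - 69161 = \left(-3\right) 196 \cdot 393 - 69161 = -231084 - 69161 = -300245$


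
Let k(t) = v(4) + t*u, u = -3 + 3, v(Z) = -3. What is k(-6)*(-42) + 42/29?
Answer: 3696/29 ≈ 127.45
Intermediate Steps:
u = 0
k(t) = -3 (k(t) = -3 + t*0 = -3 + 0 = -3)
k(-6)*(-42) + 42/29 = -3*(-42) + 42/29 = 126 + 42*(1/29) = 126 + 42/29 = 3696/29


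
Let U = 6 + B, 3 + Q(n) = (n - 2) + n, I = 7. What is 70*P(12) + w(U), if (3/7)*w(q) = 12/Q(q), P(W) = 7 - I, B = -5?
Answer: -28/3 ≈ -9.3333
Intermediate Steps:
Q(n) = -5 + 2*n (Q(n) = -3 + ((n - 2) + n) = -3 + ((-2 + n) + n) = -3 + (-2 + 2*n) = -5 + 2*n)
P(W) = 0 (P(W) = 7 - 1*7 = 7 - 7 = 0)
U = 1 (U = 6 - 5 = 1)
w(q) = 28/(-5 + 2*q) (w(q) = 7*(12/(-5 + 2*q))/3 = 28/(-5 + 2*q))
70*P(12) + w(U) = 70*0 + 28/(-5 + 2*1) = 0 + 28/(-5 + 2) = 0 + 28/(-3) = 0 + 28*(-1/3) = 0 - 28/3 = -28/3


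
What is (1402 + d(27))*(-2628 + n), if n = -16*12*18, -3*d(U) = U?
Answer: -8475012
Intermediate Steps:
d(U) = -U/3
n = -3456 (n = -192*18 = -3456)
(1402 + d(27))*(-2628 + n) = (1402 - ⅓*27)*(-2628 - 3456) = (1402 - 9)*(-6084) = 1393*(-6084) = -8475012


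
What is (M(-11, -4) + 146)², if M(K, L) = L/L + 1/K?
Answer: 2611456/121 ≈ 21582.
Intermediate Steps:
M(K, L) = 1 + 1/K
(M(-11, -4) + 146)² = ((1 - 11)/(-11) + 146)² = (-1/11*(-10) + 146)² = (10/11 + 146)² = (1616/11)² = 2611456/121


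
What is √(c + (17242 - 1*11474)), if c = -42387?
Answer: I*√36619 ≈ 191.36*I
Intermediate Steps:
√(c + (17242 - 1*11474)) = √(-42387 + (17242 - 1*11474)) = √(-42387 + (17242 - 11474)) = √(-42387 + 5768) = √(-36619) = I*√36619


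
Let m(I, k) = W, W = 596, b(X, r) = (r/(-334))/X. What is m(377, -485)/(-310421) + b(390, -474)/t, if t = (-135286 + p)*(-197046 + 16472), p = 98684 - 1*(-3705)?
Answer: -76863046928779221/40033395802501860980 ≈ -0.0019200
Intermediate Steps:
p = 102389 (p = 98684 + 3705 = 102389)
b(X, r) = -r/(334*X) (b(X, r) = (r*(-1/334))/X = (-r/334)/X = -r/(334*X))
m(I, k) = 596
t = 5940342878 (t = (-135286 + 102389)*(-197046 + 16472) = -32897*(-180574) = 5940342878)
m(377, -485)/(-310421) + b(390, -474)/t = 596/(-310421) - 1/334*(-474)/390/5940342878 = 596*(-1/310421) - 1/334*(-474)*1/390*(1/5940342878) = -596/310421 + (79/21710)*(1/5940342878) = -596/310421 + 79/128964843881380 = -76863046928779221/40033395802501860980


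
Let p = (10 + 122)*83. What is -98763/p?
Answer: -32921/3652 ≈ -9.0145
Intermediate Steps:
p = 10956 (p = 132*83 = 10956)
-98763/p = -98763/10956 = -98763*1/10956 = -32921/3652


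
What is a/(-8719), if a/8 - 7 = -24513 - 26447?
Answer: 407624/8719 ≈ 46.751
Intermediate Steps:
a = -407624 (a = 56 + 8*(-24513 - 26447) = 56 + 8*(-50960) = 56 - 407680 = -407624)
a/(-8719) = -407624/(-8719) = -407624*(-1/8719) = 407624/8719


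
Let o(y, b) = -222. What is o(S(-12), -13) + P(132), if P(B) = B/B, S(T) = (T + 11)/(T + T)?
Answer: -221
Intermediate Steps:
S(T) = (11 + T)/(2*T) (S(T) = (11 + T)/((2*T)) = (11 + T)*(1/(2*T)) = (11 + T)/(2*T))
P(B) = 1
o(S(-12), -13) + P(132) = -222 + 1 = -221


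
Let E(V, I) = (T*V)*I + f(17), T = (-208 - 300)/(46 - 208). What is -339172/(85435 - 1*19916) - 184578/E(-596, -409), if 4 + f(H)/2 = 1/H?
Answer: -186826078430035/34481408049431 ≈ -5.4182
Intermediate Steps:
f(H) = -8 + 2/H
T = 254/81 (T = -508/(-162) = -508*(-1/162) = 254/81 ≈ 3.1358)
E(V, I) = -134/17 + 254*I*V/81 (E(V, I) = (254*V/81)*I + (-8 + 2/17) = 254*I*V/81 + (-8 + 2*(1/17)) = 254*I*V/81 + (-8 + 2/17) = 254*I*V/81 - 134/17 = -134/17 + 254*I*V/81)
-339172/(85435 - 1*19916) - 184578/E(-596, -409) = -339172/(85435 - 1*19916) - 184578/(-134/17 + (254/81)*(-409)*(-596)) = -339172/(85435 - 19916) - 184578/(-134/17 + 61916056/81) = -339172/65519 - 184578/1052562098/1377 = -339172*1/65519 - 184578*1377/1052562098 = -339172/65519 - 127081953/526281049 = -186826078430035/34481408049431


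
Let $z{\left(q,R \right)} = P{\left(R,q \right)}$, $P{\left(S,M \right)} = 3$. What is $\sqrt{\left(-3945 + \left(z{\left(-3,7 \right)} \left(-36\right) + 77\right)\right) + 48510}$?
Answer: $\sqrt{44534} \approx 211.03$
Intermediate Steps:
$z{\left(q,R \right)} = 3$
$\sqrt{\left(-3945 + \left(z{\left(-3,7 \right)} \left(-36\right) + 77\right)\right) + 48510} = \sqrt{\left(-3945 + \left(3 \left(-36\right) + 77\right)\right) + 48510} = \sqrt{\left(-3945 + \left(-108 + 77\right)\right) + 48510} = \sqrt{\left(-3945 - 31\right) + 48510} = \sqrt{-3976 + 48510} = \sqrt{44534}$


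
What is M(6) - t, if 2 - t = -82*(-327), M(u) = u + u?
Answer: 26824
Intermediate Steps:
M(u) = 2*u
t = -26812 (t = 2 - (-82)*(-327) = 2 - 1*26814 = 2 - 26814 = -26812)
M(6) - t = 2*6 - 1*(-26812) = 12 + 26812 = 26824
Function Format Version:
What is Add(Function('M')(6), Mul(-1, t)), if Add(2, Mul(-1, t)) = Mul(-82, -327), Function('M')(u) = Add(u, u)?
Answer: 26824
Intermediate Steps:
Function('M')(u) = Mul(2, u)
t = -26812 (t = Add(2, Mul(-1, Mul(-82, -327))) = Add(2, Mul(-1, 26814)) = Add(2, -26814) = -26812)
Add(Function('M')(6), Mul(-1, t)) = Add(Mul(2, 6), Mul(-1, -26812)) = Add(12, 26812) = 26824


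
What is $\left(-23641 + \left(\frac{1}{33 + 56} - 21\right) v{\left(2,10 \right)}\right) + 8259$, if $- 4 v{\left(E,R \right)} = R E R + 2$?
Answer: $- \frac{1274664}{89} \approx -14322.0$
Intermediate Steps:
$v{\left(E,R \right)} = - \frac{1}{2} - \frac{E R^{2}}{4}$ ($v{\left(E,R \right)} = - \frac{R E R + 2}{4} = - \frac{E R R + 2}{4} = - \frac{E R^{2} + 2}{4} = - \frac{2 + E R^{2}}{4} = - \frac{1}{2} - \frac{E R^{2}}{4}$)
$\left(-23641 + \left(\frac{1}{33 + 56} - 21\right) v{\left(2,10 \right)}\right) + 8259 = \left(-23641 + \left(\frac{1}{33 + 56} - 21\right) \left(- \frac{1}{2} - \frac{10^{2}}{2}\right)\right) + 8259 = \left(-23641 + \left(\frac{1}{89} - 21\right) \left(- \frac{1}{2} - \frac{1}{2} \cdot 100\right)\right) + 8259 = \left(-23641 + \left(\frac{1}{89} - 21\right) \left(- \frac{1}{2} - 50\right)\right) + 8259 = \left(-23641 - - \frac{94334}{89}\right) + 8259 = \left(-23641 + \frac{94334}{89}\right) + 8259 = - \frac{2009715}{89} + 8259 = - \frac{1274664}{89}$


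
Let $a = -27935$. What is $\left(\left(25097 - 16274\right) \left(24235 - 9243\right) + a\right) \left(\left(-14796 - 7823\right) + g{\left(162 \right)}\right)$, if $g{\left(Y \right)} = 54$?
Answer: $-2984141843765$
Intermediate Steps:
$\left(\left(25097 - 16274\right) \left(24235 - 9243\right) + a\right) \left(\left(-14796 - 7823\right) + g{\left(162 \right)}\right) = \left(\left(25097 - 16274\right) \left(24235 - 9243\right) - 27935\right) \left(\left(-14796 - 7823\right) + 54\right) = \left(8823 \cdot 14992 - 27935\right) \left(-22619 + 54\right) = \left(132274416 - 27935\right) \left(-22565\right) = 132246481 \left(-22565\right) = -2984141843765$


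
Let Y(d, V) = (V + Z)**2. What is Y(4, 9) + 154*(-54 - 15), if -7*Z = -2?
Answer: -516449/49 ≈ -10540.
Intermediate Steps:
Z = 2/7 (Z = -1/7*(-2) = 2/7 ≈ 0.28571)
Y(d, V) = (2/7 + V)**2 (Y(d, V) = (V + 2/7)**2 = (2/7 + V)**2)
Y(4, 9) + 154*(-54 - 15) = (2 + 7*9)**2/49 + 154*(-54 - 15) = (2 + 63)**2/49 + 154*(-69) = (1/49)*65**2 - 10626 = (1/49)*4225 - 10626 = 4225/49 - 10626 = -516449/49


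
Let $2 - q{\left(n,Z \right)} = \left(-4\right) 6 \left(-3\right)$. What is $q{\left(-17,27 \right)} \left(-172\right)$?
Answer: $12040$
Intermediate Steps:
$q{\left(n,Z \right)} = -70$ ($q{\left(n,Z \right)} = 2 - \left(-4\right) 6 \left(-3\right) = 2 - \left(-24\right) \left(-3\right) = 2 - 72 = -70$)
$q{\left(-17,27 \right)} \left(-172\right) = \left(-70\right) \left(-172\right) = 12040$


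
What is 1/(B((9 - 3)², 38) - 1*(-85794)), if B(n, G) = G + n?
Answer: 1/85868 ≈ 1.1646e-5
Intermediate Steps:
1/(B((9 - 3)², 38) - 1*(-85794)) = 1/((38 + (9 - 3)²) - 1*(-85794)) = 1/((38 + 6²) + 85794) = 1/((38 + 36) + 85794) = 1/(74 + 85794) = 1/85868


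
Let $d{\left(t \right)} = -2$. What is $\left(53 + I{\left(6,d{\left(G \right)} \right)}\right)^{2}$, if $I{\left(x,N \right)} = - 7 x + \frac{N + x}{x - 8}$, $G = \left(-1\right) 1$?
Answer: $81$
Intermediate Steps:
$G = -1$
$I{\left(x,N \right)} = - 7 x + \frac{N + x}{-8 + x}$
$\left(53 + I{\left(6,d{\left(G \right)} \right)}\right)^{2} = \left(53 + \frac{-2 - 7 \cdot 6^{2} + 57 \cdot 6}{-8 + 6}\right)^{2} = \left(53 + \frac{-2 - 252 + 342}{-2}\right)^{2} = \left(53 - \frac{-2 - 252 + 342}{2}\right)^{2} = \left(53 - 44\right)^{2} = 9^{2} = 81$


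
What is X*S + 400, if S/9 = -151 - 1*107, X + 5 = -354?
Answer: 833998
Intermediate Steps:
X = -359 (X = -5 - 354 = -359)
S = -2322 (S = 9*(-151 - 1*107) = 9*(-151 - 107) = 9*(-258) = -2322)
X*S + 400 = -359*(-2322) + 400 = 833598 + 400 = 833998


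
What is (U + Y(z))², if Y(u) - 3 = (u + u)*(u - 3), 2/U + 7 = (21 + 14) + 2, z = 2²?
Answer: 27556/225 ≈ 122.47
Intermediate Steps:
z = 4
U = 1/15 (U = 2/(-7 + ((21 + 14) + 2)) = 2/(-7 + (35 + 2)) = 2/(-7 + 37) = 2/30 = 2*(1/30) = 1/15 ≈ 0.066667)
Y(u) = 3 + 2*u*(-3 + u) (Y(u) = 3 + (u + u)*(u - 3) = 3 + (2*u)*(-3 + u) = 3 + 2*u*(-3 + u))
(U + Y(z))² = (1/15 + (3 - 6*4 + 2*4²))² = (1/15 + (3 - 24 + 2*16))² = (1/15 + (3 - 24 + 32))² = (1/15 + 11)² = (166/15)² = 27556/225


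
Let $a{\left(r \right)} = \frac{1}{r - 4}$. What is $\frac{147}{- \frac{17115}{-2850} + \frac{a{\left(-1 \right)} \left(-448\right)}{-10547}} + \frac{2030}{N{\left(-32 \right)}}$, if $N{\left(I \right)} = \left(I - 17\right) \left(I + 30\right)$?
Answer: $\frac{25881115}{572243} \approx 45.227$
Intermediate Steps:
$N{\left(I \right)} = \left(-17 + I\right) \left(30 + I\right)$
$a{\left(r \right)} = \frac{1}{-4 + r}$
$\frac{147}{- \frac{17115}{-2850} + \frac{a{\left(-1 \right)} \left(-448\right)}{-10547}} + \frac{2030}{N{\left(-32 \right)}} = \frac{147}{- \frac{17115}{-2850} + \frac{\frac{1}{-4 - 1} \left(-448\right)}{-10547}} + \frac{2030}{-510 + \left(-32\right)^{2} + 13 \left(-32\right)} = \frac{147}{\left(-17115\right) \left(- \frac{1}{2850}\right) + \frac{1}{-5} \left(-448\right) \left(- \frac{1}{10547}\right)} + \frac{2030}{-510 + 1024 - 416} = \frac{147}{\frac{1141}{190} + \left(- \frac{1}{5}\right) \left(-448\right) \left(- \frac{1}{10547}\right)} + \frac{2030}{98} = \frac{147}{\frac{1141}{190} + \frac{448}{5} \left(- \frac{1}{10547}\right)} + 2030 \cdot \frac{1}{98} = \frac{147}{\frac{1141}{190} - \frac{448}{52735}} + \frac{145}{7} = \frac{147}{\frac{12017103}{2003930}} + \frac{145}{7} = 147 \cdot \frac{2003930}{12017103} + \frac{145}{7} = \frac{2003930}{81749} + \frac{145}{7} = \frac{25881115}{572243}$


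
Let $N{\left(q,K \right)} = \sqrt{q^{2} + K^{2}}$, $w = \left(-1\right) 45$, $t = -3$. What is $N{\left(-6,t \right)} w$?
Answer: $- 135 \sqrt{5} \approx -301.87$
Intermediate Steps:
$w = -45$
$N{\left(q,K \right)} = \sqrt{K^{2} + q^{2}}$
$N{\left(-6,t \right)} w = \sqrt{\left(-3\right)^{2} + \left(-6\right)^{2}} \left(-45\right) = \sqrt{9 + 36} \left(-45\right) = \sqrt{45} \left(-45\right) = 3 \sqrt{5} \left(-45\right) = - 135 \sqrt{5}$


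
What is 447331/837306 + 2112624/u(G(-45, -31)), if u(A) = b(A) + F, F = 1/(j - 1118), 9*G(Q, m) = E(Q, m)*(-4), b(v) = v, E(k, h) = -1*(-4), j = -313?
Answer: -2531313008143469/2130943770 ≈ -1.1879e+6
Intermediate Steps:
E(k, h) = 4
G(Q, m) = -16/9 (G(Q, m) = (4*(-4))/9 = (⅑)*(-16) = -16/9)
F = -1/1431 (F = 1/(-313 - 1118) = 1/(-1431) = -1/1431 ≈ -0.00069881)
u(A) = -1/1431 + A (u(A) = A - 1/1431 = -1/1431 + A)
447331/837306 + 2112624/u(G(-45, -31)) = 447331/837306 + 2112624/(-1/1431 - 16/9) = 447331*(1/837306) + 2112624/(-2545/1431) = 447331/837306 + 2112624*(-1431/2545) = 447331/837306 - 3023164944/2545 = -2531313008143469/2130943770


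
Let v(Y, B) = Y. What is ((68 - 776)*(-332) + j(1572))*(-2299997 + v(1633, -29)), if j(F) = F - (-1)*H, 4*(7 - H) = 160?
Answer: -543781430580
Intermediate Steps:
H = -33 (H = 7 - ¼*160 = 7 - 40 = -33)
j(F) = -33 + F (j(F) = F - (-1)*(-33) = F - 1*33 = F - 33 = -33 + F)
((68 - 776)*(-332) + j(1572))*(-2299997 + v(1633, -29)) = ((68 - 776)*(-332) + (-33 + 1572))*(-2299997 + 1633) = (-708*(-332) + 1539)*(-2298364) = (235056 + 1539)*(-2298364) = 236595*(-2298364) = -543781430580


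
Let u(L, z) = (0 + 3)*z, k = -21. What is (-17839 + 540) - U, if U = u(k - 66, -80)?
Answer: -17059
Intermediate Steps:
u(L, z) = 3*z
U = -240 (U = 3*(-80) = -240)
(-17839 + 540) - U = (-17839 + 540) - 1*(-240) = -17299 + 240 = -17059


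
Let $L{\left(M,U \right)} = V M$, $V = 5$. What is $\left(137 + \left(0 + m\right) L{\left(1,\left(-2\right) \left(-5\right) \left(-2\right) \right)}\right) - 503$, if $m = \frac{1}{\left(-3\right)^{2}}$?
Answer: $- \frac{3289}{9} \approx -365.44$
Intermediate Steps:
$L{\left(M,U \right)} = 5 M$
$m = \frac{1}{9} \approx 0.11111$
$\left(137 + \left(0 + m\right) L{\left(1,\left(-2\right) \left(-5\right) \left(-2\right) \right)}\right) - 503 = \left(137 + \left(0 + \frac{1}{9}\right) 5 \cdot 1\right) - 503 = \left(137 + \frac{1}{9} \cdot 5\right) - 503 = \left(137 + \frac{5}{9}\right) - 503 = \frac{1238}{9} - 503 = - \frac{3289}{9}$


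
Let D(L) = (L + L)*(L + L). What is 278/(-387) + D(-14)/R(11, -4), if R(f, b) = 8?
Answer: 37648/387 ≈ 97.282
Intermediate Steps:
D(L) = 4*L**2 (D(L) = (2*L)*(2*L) = 4*L**2)
278/(-387) + D(-14)/R(11, -4) = 278/(-387) + (4*(-14)**2)/8 = 278*(-1/387) + (4*196)*(1/8) = -278/387 + 784*(1/8) = -278/387 + 98 = 37648/387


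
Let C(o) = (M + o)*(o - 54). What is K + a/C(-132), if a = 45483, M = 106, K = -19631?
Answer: -31630011/1612 ≈ -19622.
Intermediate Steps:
C(o) = (-54 + o)*(106 + o) (C(o) = (106 + o)*(o - 54) = (106 + o)*(-54 + o) = (-54 + o)*(106 + o))
K + a/C(-132) = -19631 + 45483/(-5724 + (-132)² + 52*(-132)) = -19631 + 45483/(-5724 + 17424 - 6864) = -19631 + 45483/4836 = -19631 + 45483*(1/4836) = -19631 + 15161/1612 = -31630011/1612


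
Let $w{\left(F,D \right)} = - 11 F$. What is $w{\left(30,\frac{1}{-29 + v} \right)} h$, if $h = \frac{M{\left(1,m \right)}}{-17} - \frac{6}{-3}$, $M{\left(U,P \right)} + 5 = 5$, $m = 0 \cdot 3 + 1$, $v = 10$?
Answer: $-660$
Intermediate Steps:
$m = 1$ ($m = 0 + 1 = 1$)
$M{\left(U,P \right)} = 0$ ($M{\left(U,P \right)} = -5 + 5 = 0$)
$h = 2$ ($h = \frac{0}{-17} - \frac{6}{-3} = 0 \left(- \frac{1}{17}\right) - -2 = 0 + 2 = 2$)
$w{\left(30,\frac{1}{-29 + v} \right)} h = \left(-11\right) 30 \cdot 2 = \left(-330\right) 2 = -660$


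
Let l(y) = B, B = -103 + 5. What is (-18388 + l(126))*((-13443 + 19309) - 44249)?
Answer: 709548138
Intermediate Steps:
B = -98
l(y) = -98
(-18388 + l(126))*((-13443 + 19309) - 44249) = (-18388 - 98)*((-13443 + 19309) - 44249) = -18486*(5866 - 44249) = -18486*(-38383) = 709548138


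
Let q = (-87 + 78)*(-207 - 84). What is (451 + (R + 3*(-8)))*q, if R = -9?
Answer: 1094742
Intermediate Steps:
q = 2619 (q = -9*(-291) = 2619)
(451 + (R + 3*(-8)))*q = (451 + (-9 + 3*(-8)))*2619 = (451 + (-9 - 24))*2619 = (451 - 33)*2619 = 418*2619 = 1094742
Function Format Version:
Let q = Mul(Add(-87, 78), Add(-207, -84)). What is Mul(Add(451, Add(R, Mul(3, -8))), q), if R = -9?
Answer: 1094742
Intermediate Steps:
q = 2619 (q = Mul(-9, -291) = 2619)
Mul(Add(451, Add(R, Mul(3, -8))), q) = Mul(Add(451, Add(-9, Mul(3, -8))), 2619) = Mul(Add(451, Add(-9, -24)), 2619) = Mul(Add(451, -33), 2619) = Mul(418, 2619) = 1094742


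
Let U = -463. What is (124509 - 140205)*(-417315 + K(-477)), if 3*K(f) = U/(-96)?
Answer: 13100302013/2 ≈ 6.5502e+9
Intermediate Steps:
K(f) = 463/288 (K(f) = (-463/(-96))/3 = (-463*(-1/96))/3 = (⅓)*(463/96) = 463/288)
(124509 - 140205)*(-417315 + K(-477)) = (124509 - 140205)*(-417315 + 463/288) = -15696*(-120186257/288) = 13100302013/2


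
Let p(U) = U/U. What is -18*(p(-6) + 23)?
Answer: -432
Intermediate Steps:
p(U) = 1
-18*(p(-6) + 23) = -18*(1 + 23) = -18*24 = -432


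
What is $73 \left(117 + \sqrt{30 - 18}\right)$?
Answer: $8541 + 146 \sqrt{3} \approx 8793.9$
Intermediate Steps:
$73 \left(117 + \sqrt{30 - 18}\right) = 73 \left(117 + \sqrt{12}\right) = 73 \left(117 + 2 \sqrt{3}\right) = 8541 + 146 \sqrt{3}$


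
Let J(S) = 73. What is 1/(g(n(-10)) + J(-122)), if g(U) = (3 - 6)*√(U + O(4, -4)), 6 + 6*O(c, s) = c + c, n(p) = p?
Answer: 73/5416 + I*√87/5416 ≈ 0.013479 + 0.0017222*I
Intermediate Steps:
O(c, s) = -1 + c/3 (O(c, s) = -1 + (c + c)/6 = -1 + (2*c)/6 = -1 + c/3)
g(U) = -3*√(⅓ + U) (g(U) = (3 - 6)*√(U + (-1 + (⅓)*4)) = -3*√(U + (-1 + 4/3)) = -3*√(U + ⅓) = -3*√(⅓ + U))
1/(g(n(-10)) + J(-122)) = 1/(-√(3 + 9*(-10)) + 73) = 1/(-√(3 - 90) + 73) = 1/(-√(-87) + 73) = 1/(-I*√87 + 73) = 1/(73 - I*√87)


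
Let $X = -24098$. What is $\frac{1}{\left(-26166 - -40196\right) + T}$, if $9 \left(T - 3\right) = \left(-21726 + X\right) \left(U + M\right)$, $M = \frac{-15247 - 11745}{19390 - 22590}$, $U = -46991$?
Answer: $\frac{25}{5980709321} \approx 4.1801 \cdot 10^{-9}$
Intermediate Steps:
$M = \frac{1687}{200}$ ($M = - \frac{26992}{-3200} = \left(-26992\right) \left(- \frac{1}{3200}\right) = \frac{1687}{200} \approx 8.435$)
$T = \frac{5980358571}{25}$ ($T = 3 + \frac{\left(-21726 - 24098\right) \left(-46991 + \frac{1687}{200}\right)}{9} = 3 + \frac{\left(-45824\right) \left(- \frac{9396513}{200}\right)}{9} = 3 + \frac{1}{9} \cdot \frac{53823226464}{25} = 3 + \frac{5980358496}{25} = \frac{5980358571}{25} \approx 2.3921 \cdot 10^{8}$)
$\frac{1}{\left(-26166 - -40196\right) + T} = \frac{1}{\left(-26166 - -40196\right) + \frac{5980358571}{25}} = \frac{1}{\left(-26166 + 40196\right) + \frac{5980358571}{25}} = \frac{1}{14030 + \frac{5980358571}{25}} = \frac{1}{\frac{5980709321}{25}} = \frac{25}{5980709321}$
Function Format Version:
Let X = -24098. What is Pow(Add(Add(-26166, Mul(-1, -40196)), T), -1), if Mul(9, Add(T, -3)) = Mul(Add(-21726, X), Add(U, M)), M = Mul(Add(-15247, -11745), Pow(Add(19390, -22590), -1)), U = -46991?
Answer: Rational(25, 5980709321) ≈ 4.1801e-9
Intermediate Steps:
M = Rational(1687, 200) (M = Mul(-26992, Pow(-3200, -1)) = Mul(-26992, Rational(-1, 3200)) = Rational(1687, 200) ≈ 8.4350)
T = Rational(5980358571, 25) (T = Add(3, Mul(Rational(1, 9), Mul(Add(-21726, -24098), Add(-46991, Rational(1687, 200))))) = Add(3, Mul(Rational(1, 9), Mul(-45824, Rational(-9396513, 200)))) = Add(3, Mul(Rational(1, 9), Rational(53823226464, 25))) = Add(3, Rational(5980358496, 25)) = Rational(5980358571, 25) ≈ 2.3921e+8)
Pow(Add(Add(-26166, Mul(-1, -40196)), T), -1) = Pow(Add(Add(-26166, Mul(-1, -40196)), Rational(5980358571, 25)), -1) = Pow(Add(Add(-26166, 40196), Rational(5980358571, 25)), -1) = Pow(Add(14030, Rational(5980358571, 25)), -1) = Pow(Rational(5980709321, 25), -1) = Rational(25, 5980709321)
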